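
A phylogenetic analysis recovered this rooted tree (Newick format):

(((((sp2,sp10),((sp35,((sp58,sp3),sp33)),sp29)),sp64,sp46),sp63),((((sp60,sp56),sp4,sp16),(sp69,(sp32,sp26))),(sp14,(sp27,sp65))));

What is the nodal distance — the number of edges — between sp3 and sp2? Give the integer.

7

The MRCA of sp3 and sp2 is the node subtending ((sp2,sp10),((sp35,((sp58,sp3),sp33)),sp29)).
From sp3 up to that node: 5 branches. From sp2 up to the same node: 2 branches. Total: 5 + 2 = 7.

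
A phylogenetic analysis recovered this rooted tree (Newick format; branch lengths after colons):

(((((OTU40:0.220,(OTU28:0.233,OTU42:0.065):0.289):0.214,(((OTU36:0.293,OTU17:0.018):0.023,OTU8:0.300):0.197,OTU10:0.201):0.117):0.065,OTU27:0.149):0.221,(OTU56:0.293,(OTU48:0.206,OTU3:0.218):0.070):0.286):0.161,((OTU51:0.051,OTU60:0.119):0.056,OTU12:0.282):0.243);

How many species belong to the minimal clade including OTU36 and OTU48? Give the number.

The MRCA of OTU36 and OTU48 is the node subtending ((((OTU40,(OTU28,OTU42)),(((OTU36,OTU17),OTU8),OTU10)),OTU27),(OTU56,(OTU48,OTU3))).
That clade contains 11 terminal taxa: OTU10, OTU17, OTU27, OTU28, OTU3, OTU36, OTU40, OTU42, OTU48, OTU56, OTU8.

11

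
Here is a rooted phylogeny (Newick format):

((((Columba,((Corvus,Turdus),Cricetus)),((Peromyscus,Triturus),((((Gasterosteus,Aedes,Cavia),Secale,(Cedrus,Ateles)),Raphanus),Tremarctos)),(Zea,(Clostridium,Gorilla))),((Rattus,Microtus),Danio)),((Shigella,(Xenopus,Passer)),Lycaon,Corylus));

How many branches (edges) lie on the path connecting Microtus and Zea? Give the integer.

6

The MRCA of Microtus and Zea is the node subtending (((Columba,((Corvus,Turdus),Cricetus)),((Peromyscus,Triturus),((((Gasterosteus,Aedes,Cavia),Secale,(Cedrus,Ateles)),Raphanus),Tremarctos)),(Zea,(Clostridium,Gorilla))),((Rattus,Microtus),Danio)).
From Microtus up to that node: 3 branches. From Zea up to the same node: 3 branches. Total: 3 + 3 = 6.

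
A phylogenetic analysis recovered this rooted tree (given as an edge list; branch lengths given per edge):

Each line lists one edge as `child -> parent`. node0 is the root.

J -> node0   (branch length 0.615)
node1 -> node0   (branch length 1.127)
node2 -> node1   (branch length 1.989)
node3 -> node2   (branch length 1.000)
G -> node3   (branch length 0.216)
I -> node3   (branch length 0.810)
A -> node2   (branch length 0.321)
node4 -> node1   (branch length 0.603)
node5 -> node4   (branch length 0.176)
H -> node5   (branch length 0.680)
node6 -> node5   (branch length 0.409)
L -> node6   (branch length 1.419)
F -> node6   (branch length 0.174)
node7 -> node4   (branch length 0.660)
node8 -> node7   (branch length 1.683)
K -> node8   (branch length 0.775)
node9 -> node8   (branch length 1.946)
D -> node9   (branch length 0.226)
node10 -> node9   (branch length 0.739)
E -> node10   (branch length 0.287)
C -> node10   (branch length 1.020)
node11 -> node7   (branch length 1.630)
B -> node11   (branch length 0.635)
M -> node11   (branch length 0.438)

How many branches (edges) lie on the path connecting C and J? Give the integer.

The MRCA of C and J is the root of the tree.
From C up to that node: 7 branches. From J up to the same node: 1 branch. Total: 7 + 1 = 8.

8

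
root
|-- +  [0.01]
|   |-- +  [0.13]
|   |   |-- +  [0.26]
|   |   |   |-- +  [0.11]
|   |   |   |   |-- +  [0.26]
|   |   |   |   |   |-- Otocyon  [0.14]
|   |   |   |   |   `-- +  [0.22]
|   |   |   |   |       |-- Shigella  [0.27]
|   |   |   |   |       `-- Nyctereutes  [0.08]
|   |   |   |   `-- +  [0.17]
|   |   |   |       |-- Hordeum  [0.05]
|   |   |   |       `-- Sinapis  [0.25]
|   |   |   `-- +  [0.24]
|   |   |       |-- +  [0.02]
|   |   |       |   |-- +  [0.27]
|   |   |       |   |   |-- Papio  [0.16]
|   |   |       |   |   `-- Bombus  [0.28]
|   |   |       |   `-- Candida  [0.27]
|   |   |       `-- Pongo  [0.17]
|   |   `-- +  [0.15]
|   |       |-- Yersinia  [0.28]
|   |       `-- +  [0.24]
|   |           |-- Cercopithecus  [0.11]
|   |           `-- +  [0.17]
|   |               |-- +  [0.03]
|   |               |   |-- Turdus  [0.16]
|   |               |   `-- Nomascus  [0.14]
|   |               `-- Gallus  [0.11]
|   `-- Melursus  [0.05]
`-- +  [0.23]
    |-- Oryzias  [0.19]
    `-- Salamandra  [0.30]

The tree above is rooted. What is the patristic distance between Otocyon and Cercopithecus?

1.27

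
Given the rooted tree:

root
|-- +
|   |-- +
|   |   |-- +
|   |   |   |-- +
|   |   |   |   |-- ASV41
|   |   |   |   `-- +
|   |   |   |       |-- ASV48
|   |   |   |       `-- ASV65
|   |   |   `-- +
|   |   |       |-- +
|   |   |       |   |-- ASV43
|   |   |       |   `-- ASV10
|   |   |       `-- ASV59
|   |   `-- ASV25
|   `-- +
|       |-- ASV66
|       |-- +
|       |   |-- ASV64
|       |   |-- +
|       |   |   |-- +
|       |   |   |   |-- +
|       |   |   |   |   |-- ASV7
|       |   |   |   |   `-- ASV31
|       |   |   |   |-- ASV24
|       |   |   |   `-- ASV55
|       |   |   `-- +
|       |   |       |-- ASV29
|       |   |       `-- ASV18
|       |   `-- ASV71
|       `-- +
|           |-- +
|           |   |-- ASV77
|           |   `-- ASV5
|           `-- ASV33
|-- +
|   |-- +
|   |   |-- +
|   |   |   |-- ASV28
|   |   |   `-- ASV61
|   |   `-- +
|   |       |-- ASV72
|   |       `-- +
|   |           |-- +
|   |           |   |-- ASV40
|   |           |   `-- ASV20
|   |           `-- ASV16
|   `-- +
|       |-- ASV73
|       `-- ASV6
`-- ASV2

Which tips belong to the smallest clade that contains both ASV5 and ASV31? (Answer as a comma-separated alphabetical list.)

Tracing ASV5: it sits inside (ASV77,ASV5).
Tracing ASV31: it sits inside (ASV7,ASV31).
The smallest clade enclosing both is (ASV66,(ASV64,(((ASV7,ASV31),ASV24,ASV55),(ASV29,ASV18)),ASV71),((ASV77,ASV5),ASV33)); the answer is its 12 terminal taxa in alphabetical order.

ASV18, ASV24, ASV29, ASV31, ASV33, ASV5, ASV55, ASV64, ASV66, ASV7, ASV71, ASV77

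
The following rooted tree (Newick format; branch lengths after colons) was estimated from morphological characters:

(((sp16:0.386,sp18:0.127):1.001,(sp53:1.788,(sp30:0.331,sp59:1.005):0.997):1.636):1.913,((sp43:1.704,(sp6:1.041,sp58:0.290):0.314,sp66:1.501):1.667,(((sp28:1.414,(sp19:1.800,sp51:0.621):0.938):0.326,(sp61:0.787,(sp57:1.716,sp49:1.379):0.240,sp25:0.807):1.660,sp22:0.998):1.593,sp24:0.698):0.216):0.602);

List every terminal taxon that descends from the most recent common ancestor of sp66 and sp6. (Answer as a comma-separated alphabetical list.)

sp43, sp58, sp6, sp66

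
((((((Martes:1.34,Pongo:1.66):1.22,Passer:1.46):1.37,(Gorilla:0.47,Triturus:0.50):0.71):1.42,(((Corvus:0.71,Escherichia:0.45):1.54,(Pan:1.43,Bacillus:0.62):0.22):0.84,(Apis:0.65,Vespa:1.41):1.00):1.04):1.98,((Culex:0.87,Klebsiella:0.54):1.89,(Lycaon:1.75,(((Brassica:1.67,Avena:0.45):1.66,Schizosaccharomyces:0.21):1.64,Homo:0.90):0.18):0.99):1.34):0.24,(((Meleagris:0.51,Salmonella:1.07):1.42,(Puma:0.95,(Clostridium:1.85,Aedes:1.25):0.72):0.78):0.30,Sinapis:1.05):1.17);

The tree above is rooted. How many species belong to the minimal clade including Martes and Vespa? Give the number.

The MRCA of Martes and Vespa is the node subtending ((((Martes,Pongo),Passer),(Gorilla,Triturus)),(((Corvus,Escherichia),(Pan,Bacillus)),(Apis,Vespa))).
That clade contains 11 terminal taxa: Apis, Bacillus, Corvus, Escherichia, Gorilla, Martes, Pan, Passer, Pongo, Triturus, Vespa.

11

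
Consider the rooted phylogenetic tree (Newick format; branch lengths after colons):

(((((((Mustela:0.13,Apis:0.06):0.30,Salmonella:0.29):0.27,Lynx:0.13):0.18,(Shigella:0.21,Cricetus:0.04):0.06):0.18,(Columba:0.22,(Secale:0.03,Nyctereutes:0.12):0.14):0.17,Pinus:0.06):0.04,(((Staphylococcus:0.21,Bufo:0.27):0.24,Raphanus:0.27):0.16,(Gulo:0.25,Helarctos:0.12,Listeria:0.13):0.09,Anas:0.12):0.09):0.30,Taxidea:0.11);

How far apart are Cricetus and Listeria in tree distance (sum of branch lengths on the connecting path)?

The path runs Cricetus → … → MRCA → … → Listeria; the MRCA is the node subtending ((((((Mustela,Apis),Salmonella),Lynx),(Shigella,Cricetus)),(Columba,(Secale,Nyctereutes)),Pinus),(((Staphylococcus,Bufo),Raphanus),(Gulo,Helarctos,Listeria),Anas)).
Branch lengths along that path: 0.04 + 0.06 + 0.18 + 0.04 + 0.09 + 0.09 + 0.13 = 0.63.

0.63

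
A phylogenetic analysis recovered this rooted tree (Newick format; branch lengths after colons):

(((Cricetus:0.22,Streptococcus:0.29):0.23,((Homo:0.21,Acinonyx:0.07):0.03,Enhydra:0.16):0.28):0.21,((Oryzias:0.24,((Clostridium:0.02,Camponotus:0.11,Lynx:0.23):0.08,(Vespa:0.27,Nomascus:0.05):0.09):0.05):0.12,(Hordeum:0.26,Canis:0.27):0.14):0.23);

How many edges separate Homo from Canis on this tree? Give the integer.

7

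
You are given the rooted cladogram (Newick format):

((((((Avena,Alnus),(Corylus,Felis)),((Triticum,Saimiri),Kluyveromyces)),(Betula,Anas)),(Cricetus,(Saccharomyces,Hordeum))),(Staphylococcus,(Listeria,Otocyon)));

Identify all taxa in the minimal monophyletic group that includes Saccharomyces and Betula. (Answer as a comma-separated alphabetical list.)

Tracing Saccharomyces: it sits inside (Saccharomyces,Hordeum).
Tracing Betula: it sits inside (Betula,Anas).
The smallest clade enclosing both is (((((Avena,Alnus),(Corylus,Felis)),((Triticum,Saimiri),Kluyveromyces)),(Betula,Anas)),(Cricetus,(Saccharomyces,Hordeum))); the answer is its 12 terminal taxa in alphabetical order.

Alnus, Anas, Avena, Betula, Corylus, Cricetus, Felis, Hordeum, Kluyveromyces, Saccharomyces, Saimiri, Triticum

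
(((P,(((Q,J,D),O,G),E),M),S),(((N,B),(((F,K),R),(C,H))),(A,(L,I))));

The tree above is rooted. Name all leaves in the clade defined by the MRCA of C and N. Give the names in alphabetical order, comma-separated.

Tracing C: it sits inside (C,H).
Tracing N: it sits inside (N,B).
The smallest clade enclosing both is ((N,B),(((F,K),R),(C,H))); the answer is its 7 terminal taxa in alphabetical order.

B, C, F, H, K, N, R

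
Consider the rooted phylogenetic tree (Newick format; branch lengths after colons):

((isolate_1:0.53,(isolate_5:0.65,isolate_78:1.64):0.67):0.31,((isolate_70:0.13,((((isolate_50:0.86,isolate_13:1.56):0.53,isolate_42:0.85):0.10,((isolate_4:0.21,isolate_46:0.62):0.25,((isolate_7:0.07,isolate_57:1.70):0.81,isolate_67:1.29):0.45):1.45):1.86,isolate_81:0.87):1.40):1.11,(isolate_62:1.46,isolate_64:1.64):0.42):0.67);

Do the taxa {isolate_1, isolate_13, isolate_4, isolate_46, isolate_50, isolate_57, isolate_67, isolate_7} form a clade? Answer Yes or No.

The MRCA of the listed taxa is the root, so the smallest clade containing them is the whole tree.
That clade also contains isolate_42, isolate_5, isolate_62, isolate_64, isolate_70, isolate_78, isolate_81, which are not in the proposed group, so the group is not monophyletic.

No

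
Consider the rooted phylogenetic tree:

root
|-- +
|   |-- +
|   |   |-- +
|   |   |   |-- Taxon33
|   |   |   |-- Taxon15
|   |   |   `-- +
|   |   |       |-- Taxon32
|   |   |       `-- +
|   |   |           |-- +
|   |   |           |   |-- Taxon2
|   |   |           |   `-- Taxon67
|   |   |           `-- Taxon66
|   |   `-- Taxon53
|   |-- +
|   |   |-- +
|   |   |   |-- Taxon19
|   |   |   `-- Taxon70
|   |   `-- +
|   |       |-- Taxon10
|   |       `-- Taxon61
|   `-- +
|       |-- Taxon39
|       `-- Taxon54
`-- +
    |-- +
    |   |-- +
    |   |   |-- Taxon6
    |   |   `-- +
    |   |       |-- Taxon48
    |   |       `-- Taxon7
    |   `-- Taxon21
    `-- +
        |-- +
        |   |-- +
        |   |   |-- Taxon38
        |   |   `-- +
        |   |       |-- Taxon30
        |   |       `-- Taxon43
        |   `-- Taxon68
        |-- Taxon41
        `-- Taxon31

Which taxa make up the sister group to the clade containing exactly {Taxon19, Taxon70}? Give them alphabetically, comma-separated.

The clade containing exactly {Taxon19, Taxon70} attaches to the tree at the node subtending ((Taxon19,Taxon70),(Taxon10,Taxon61)).
The other lineage descending from that same node — the sister group — is (Taxon10,Taxon61); its 2 tips in alphabetical order are the answer.

Taxon10, Taxon61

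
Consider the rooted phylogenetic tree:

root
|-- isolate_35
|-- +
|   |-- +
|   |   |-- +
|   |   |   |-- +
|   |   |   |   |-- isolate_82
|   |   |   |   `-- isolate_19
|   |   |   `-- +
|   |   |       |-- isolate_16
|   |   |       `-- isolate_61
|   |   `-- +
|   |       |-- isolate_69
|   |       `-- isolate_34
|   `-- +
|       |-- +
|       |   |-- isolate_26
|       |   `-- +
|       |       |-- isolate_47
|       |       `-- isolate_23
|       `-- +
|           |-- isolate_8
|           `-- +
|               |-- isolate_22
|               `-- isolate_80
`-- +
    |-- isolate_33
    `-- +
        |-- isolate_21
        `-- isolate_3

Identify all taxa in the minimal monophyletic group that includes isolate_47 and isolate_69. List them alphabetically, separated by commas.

isolate_16, isolate_19, isolate_22, isolate_23, isolate_26, isolate_34, isolate_47, isolate_61, isolate_69, isolate_8, isolate_80, isolate_82

Tracing isolate_47: it sits inside (isolate_47,isolate_23).
Tracing isolate_69: it sits inside (isolate_69,isolate_34).
The smallest clade enclosing both is ((((isolate_82,isolate_19),(isolate_16,isolate_61)),(isolate_69,isolate_34)),((isolate_26,(isolate_47,isolate_23)),(isolate_8,(isolate_22,isolate_80)))); the answer is its 12 terminal taxa in alphabetical order.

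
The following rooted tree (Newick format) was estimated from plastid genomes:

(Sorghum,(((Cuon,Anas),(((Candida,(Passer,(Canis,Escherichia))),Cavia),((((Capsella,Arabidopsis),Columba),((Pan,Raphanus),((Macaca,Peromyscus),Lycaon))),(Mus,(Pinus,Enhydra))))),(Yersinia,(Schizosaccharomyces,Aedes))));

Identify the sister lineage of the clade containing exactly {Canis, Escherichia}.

Passer

The clade containing exactly {Canis, Escherichia} attaches to the tree at the node subtending (Passer,(Canis,Escherichia)).
The other lineage descending from that same node — the sister group — is the single tip Passer.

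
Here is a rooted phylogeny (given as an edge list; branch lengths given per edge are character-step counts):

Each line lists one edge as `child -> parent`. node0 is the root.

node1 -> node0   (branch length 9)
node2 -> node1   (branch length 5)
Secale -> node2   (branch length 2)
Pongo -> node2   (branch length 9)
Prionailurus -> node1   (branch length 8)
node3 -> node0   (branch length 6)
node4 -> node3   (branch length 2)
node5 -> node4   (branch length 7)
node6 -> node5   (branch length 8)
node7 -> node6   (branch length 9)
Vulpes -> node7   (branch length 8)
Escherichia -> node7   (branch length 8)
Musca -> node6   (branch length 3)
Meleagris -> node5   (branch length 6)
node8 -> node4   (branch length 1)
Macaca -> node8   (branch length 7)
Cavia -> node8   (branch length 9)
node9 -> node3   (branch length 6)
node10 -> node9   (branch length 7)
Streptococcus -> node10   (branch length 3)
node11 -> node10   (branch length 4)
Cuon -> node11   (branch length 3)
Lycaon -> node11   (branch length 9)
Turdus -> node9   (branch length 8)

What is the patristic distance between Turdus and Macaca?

24

The path runs Turdus → … → MRCA → … → Macaca; the MRCA is the node subtending (((((Vulpes,Escherichia),Musca),Meleagris),(Macaca,Cavia)),((Streptococcus,(Cuon,Lycaon)),Turdus)).
Branch lengths along that path: 8 + 6 + 2 + 1 + 7 = 24.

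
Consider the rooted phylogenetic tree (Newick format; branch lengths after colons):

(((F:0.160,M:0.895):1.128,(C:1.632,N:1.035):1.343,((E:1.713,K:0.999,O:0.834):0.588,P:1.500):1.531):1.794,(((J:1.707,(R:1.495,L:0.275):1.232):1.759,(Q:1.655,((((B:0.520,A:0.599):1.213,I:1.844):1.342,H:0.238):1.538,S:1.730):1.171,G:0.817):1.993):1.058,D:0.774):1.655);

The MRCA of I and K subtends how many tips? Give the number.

The MRCA of I and K is the root, so the clade is the entire tree.
That clade contains 19 terminal taxa: A, B, C, D, E, F, G, H, I, J, K, L, M, N, O, P, Q, R, S.

19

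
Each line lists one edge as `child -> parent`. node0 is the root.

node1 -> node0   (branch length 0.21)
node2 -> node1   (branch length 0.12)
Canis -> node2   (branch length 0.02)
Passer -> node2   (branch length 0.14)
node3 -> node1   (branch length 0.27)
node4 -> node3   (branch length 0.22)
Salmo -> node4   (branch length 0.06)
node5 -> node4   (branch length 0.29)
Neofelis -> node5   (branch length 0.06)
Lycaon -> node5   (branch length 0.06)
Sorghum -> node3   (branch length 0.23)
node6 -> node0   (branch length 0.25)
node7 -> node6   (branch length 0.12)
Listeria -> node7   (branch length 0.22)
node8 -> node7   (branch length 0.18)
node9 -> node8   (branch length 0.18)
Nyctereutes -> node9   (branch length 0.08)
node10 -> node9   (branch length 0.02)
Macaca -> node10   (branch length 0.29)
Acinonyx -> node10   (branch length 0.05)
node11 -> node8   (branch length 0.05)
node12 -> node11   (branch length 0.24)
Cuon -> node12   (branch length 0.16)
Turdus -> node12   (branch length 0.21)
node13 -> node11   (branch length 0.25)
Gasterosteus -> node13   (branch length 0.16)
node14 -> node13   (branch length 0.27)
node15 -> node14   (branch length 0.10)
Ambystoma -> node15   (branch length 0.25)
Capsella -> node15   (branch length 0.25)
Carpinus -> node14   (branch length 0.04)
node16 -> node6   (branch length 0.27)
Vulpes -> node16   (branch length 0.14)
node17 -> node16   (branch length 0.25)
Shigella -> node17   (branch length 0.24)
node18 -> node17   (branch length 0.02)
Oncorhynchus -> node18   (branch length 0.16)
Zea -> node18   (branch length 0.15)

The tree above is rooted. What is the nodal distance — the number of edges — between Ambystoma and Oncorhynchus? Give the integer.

The MRCA of Ambystoma and Oncorhynchus is the node subtending ((Listeria,((Nyctereutes,(Macaca,Acinonyx)),((Cuon,Turdus),(Gasterosteus,((Ambystoma,Capsella),Carpinus))))),(Vulpes,(Shigella,(Oncorhynchus,Zea)))).
From Ambystoma up to that node: 7 branches. From Oncorhynchus up to the same node: 4 branches. Total: 7 + 4 = 11.

11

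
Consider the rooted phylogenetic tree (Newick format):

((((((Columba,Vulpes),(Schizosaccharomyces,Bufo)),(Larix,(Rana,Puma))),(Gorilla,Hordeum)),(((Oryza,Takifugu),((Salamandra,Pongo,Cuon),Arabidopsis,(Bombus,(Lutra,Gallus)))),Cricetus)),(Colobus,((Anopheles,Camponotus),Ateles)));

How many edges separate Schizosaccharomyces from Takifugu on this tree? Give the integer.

9

The MRCA of Schizosaccharomyces and Takifugu is the node subtending (((((Columba,Vulpes),(Schizosaccharomyces,Bufo)),(Larix,(Rana,Puma))),(Gorilla,Hordeum)),(((Oryza,Takifugu),((Salamandra,Pongo,Cuon),Arabidopsis,(Bombus,(Lutra,Gallus)))),Cricetus)).
From Schizosaccharomyces up to that node: 5 branches. From Takifugu up to the same node: 4 branches. Total: 5 + 4 = 9.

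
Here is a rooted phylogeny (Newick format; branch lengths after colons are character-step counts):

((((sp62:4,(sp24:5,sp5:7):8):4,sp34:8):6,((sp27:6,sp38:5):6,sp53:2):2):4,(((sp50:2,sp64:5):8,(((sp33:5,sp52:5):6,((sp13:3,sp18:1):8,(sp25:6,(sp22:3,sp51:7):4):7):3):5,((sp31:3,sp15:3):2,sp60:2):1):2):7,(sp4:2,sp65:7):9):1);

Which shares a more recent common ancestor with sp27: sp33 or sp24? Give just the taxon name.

The MRCA of sp27 and sp24 subtends (((sp62,(sp24,sp5)),sp34),((sp27,sp38),sp53)) (7 taxa).
The MRCA of sp27 and sp33 is the root, subtending the entire tree (21 taxa).
The first is nested inside the second, so sp27 shares a more recent common ancestor with sp24.

sp24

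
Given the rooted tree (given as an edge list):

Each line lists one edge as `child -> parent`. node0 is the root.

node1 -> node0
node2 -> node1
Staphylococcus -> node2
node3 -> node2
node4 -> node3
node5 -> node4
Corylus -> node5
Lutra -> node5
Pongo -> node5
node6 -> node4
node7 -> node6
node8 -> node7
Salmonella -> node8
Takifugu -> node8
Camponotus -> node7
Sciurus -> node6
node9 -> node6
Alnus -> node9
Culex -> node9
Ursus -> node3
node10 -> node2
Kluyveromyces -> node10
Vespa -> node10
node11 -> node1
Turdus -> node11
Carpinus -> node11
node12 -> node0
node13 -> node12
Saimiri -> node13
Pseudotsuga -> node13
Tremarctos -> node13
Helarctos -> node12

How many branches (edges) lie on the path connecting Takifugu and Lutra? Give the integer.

6

The MRCA of Takifugu and Lutra is the node subtending ((Corylus,Lutra,Pongo),(((Salmonella,Takifugu),Camponotus),Sciurus,(Alnus,Culex))).
From Takifugu up to that node: 4 branches. From Lutra up to the same node: 2 branches. Total: 4 + 2 = 6.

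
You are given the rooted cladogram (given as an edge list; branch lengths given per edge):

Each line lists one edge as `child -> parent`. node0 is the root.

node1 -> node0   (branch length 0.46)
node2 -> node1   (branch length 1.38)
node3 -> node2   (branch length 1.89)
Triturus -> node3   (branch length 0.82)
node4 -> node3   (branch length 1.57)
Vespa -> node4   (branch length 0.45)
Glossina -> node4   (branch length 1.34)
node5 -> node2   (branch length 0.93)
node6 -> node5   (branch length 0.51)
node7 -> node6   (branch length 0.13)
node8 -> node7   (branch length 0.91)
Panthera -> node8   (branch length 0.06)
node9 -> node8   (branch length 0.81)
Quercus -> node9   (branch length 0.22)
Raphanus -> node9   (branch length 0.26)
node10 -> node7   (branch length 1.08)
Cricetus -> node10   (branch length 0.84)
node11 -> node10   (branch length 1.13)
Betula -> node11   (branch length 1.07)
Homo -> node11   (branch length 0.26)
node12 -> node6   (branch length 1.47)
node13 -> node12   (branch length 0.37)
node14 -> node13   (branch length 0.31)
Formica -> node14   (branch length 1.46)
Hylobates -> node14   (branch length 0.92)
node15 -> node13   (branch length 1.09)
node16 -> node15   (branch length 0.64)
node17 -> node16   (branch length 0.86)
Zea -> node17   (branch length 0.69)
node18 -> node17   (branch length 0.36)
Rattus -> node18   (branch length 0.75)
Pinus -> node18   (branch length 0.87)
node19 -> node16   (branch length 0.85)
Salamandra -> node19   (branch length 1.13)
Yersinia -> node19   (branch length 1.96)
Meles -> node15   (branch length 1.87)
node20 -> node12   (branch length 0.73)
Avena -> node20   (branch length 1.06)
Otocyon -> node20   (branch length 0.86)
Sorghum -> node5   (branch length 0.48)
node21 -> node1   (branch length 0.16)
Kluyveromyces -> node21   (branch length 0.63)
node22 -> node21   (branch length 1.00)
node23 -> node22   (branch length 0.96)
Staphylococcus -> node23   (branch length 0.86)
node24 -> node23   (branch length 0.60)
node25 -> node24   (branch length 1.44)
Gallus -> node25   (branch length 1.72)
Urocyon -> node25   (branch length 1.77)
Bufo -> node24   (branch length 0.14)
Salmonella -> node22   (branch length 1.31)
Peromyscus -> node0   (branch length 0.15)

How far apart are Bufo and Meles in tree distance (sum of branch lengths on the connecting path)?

The path runs Bufo → … → MRCA → … → Meles; the MRCA is the node subtending (((Triturus,(Vespa,Glossina)),((((Panthera,(Quercus,Raphanus)),(Cricetus,(Betula,Homo))),(((Formica,Hylobates),(((Zea,(Rattus,Pinus)),(Salamandra,Yersinia)),Meles)),(Avena,Otocyon))),Sorghum)),(Kluyveromyces,((Staphylococcus,((Gallus,Urocyon),Bufo)),Salmonella))).
Branch lengths along that path: 0.14 + 0.60 + 0.96 + 1.00 + 0.16 + 1.38 + 0.93 + 0.51 + 1.47 + 0.37 + 1.09 + 1.87 = 10.48.

10.48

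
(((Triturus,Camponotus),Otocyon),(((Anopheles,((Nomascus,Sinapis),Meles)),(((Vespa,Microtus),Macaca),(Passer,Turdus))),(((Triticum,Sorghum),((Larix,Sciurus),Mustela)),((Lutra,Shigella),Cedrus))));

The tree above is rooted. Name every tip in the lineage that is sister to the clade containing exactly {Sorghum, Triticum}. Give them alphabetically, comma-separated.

Larix, Mustela, Sciurus

The clade containing exactly {Sorghum, Triticum} attaches to the tree at the node subtending ((Triticum,Sorghum),((Larix,Sciurus),Mustela)).
The other lineage descending from that same node — the sister group — is ((Larix,Sciurus),Mustela); its 3 tips in alphabetical order are the answer.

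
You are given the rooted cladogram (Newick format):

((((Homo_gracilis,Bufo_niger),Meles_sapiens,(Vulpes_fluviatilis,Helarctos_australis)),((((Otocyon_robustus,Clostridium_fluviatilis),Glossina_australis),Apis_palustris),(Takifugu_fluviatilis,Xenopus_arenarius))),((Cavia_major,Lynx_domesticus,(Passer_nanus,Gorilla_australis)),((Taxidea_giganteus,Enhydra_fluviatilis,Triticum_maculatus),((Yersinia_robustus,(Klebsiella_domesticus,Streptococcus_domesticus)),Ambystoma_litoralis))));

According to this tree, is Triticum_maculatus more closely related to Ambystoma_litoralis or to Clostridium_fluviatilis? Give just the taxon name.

Ambystoma_litoralis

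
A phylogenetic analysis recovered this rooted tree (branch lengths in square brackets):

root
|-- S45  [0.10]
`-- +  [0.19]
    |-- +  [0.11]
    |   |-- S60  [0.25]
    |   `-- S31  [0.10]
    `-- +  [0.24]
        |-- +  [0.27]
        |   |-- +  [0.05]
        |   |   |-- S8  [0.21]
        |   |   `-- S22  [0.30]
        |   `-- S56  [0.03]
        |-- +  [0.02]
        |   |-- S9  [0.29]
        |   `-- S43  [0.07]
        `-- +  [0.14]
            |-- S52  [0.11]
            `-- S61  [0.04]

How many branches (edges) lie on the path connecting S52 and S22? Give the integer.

The MRCA of S52 and S22 is the node subtending (((S8,S22),S56),(S9,S43),(S52,S61)).
From S52 up to that node: 2 branches. From S22 up to the same node: 3 branches. Total: 2 + 3 = 5.

5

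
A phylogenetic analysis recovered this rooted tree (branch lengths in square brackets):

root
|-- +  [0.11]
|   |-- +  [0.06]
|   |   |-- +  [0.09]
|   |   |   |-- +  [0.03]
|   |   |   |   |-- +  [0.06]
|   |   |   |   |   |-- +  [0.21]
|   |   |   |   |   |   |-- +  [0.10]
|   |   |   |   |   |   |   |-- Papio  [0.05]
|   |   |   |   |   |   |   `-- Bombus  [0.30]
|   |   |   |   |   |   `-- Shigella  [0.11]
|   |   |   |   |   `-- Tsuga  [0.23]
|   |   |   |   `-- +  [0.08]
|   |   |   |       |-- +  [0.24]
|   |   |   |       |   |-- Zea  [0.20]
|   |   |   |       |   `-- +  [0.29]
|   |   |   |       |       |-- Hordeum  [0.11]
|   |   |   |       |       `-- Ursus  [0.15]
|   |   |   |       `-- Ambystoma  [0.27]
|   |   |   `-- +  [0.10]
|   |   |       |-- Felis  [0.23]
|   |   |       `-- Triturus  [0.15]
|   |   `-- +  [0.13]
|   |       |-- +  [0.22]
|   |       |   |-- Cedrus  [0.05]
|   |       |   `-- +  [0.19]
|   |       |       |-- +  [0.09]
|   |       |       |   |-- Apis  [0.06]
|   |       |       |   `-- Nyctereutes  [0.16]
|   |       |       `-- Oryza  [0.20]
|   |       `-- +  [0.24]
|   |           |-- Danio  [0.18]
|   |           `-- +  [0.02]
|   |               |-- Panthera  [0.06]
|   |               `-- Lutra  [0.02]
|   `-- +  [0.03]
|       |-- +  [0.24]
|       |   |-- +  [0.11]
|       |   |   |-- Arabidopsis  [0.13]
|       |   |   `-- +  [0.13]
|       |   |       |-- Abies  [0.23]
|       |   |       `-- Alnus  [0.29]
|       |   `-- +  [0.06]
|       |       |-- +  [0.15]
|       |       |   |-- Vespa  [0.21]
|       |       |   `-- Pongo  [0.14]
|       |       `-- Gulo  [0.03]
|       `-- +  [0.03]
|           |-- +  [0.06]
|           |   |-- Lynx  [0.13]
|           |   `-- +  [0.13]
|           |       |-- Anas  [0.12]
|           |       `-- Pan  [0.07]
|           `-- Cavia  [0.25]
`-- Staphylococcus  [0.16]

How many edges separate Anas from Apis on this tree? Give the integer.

11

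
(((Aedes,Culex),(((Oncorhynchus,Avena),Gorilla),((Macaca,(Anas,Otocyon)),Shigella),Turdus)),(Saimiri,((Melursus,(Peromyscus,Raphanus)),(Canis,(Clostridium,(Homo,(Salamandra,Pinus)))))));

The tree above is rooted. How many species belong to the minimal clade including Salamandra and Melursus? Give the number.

The MRCA of Salamandra and Melursus is the node subtending ((Melursus,(Peromyscus,Raphanus)),(Canis,(Clostridium,(Homo,(Salamandra,Pinus))))).
That clade contains 8 terminal taxa: Canis, Clostridium, Homo, Melursus, Peromyscus, Pinus, Raphanus, Salamandra.

8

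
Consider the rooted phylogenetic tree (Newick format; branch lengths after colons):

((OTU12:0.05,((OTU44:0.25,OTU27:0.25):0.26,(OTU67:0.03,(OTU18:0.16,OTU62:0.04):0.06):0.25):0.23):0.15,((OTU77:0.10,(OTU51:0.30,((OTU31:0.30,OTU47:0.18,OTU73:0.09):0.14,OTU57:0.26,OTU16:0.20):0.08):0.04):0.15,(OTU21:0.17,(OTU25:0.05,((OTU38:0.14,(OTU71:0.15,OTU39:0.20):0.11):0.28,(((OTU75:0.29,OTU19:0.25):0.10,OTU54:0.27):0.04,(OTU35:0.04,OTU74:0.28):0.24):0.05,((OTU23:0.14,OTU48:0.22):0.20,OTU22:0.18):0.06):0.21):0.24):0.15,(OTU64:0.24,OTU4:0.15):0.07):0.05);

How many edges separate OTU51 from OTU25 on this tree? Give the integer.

6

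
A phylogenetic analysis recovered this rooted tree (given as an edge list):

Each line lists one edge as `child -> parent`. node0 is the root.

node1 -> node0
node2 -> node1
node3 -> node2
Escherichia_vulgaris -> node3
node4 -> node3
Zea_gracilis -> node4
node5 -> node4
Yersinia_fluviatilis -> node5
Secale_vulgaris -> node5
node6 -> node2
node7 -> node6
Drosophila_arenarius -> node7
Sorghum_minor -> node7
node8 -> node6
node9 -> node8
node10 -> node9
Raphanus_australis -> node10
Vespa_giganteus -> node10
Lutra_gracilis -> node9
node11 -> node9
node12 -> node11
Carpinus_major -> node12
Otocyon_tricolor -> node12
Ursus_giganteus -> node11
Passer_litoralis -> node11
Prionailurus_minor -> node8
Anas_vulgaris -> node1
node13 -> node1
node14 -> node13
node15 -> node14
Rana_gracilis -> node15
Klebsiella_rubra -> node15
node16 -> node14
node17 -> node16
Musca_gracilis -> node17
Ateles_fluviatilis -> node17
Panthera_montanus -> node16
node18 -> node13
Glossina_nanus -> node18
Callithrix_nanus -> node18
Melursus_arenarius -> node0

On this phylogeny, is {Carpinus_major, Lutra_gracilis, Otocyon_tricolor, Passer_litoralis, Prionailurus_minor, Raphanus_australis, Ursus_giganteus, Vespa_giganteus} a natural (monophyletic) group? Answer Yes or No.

The most recent common ancestor of these taxa subtends (((Raphanus_australis,Vespa_giganteus),Lutra_gracilis,((Carpinus_major,Otocyon_tricolor),Ursus_giganteus,Passer_litoralis)),Prionailurus_minor).
That clade has exactly 8 tips — every listed taxon and nothing else — so the group is monophyletic.

Yes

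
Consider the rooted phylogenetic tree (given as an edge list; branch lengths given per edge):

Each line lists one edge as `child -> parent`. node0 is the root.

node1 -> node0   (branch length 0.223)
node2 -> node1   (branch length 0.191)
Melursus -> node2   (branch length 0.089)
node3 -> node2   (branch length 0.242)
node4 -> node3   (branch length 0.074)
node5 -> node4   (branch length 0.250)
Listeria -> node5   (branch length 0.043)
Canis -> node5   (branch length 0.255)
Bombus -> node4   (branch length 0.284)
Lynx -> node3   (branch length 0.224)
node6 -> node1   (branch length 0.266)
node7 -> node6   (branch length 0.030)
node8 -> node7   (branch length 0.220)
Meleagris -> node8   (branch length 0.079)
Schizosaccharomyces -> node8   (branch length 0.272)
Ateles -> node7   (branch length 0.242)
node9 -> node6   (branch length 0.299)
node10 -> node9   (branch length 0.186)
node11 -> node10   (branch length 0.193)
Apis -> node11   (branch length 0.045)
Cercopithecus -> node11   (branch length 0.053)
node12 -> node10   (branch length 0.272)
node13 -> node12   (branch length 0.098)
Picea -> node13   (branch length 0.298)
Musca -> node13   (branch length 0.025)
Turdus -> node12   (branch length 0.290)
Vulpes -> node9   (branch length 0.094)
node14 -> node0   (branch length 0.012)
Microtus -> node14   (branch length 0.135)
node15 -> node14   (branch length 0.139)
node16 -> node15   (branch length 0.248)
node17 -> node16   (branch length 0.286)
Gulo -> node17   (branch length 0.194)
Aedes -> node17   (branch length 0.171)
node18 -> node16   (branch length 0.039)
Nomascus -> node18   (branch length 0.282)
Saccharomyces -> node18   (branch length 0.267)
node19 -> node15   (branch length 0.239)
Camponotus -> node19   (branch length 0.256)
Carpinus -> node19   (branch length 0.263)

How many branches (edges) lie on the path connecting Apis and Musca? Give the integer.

The MRCA of Apis and Musca is the node subtending ((Apis,Cercopithecus),((Picea,Musca),Turdus)).
From Apis up to that node: 2 branches. From Musca up to the same node: 3 branches. Total: 2 + 3 = 5.

5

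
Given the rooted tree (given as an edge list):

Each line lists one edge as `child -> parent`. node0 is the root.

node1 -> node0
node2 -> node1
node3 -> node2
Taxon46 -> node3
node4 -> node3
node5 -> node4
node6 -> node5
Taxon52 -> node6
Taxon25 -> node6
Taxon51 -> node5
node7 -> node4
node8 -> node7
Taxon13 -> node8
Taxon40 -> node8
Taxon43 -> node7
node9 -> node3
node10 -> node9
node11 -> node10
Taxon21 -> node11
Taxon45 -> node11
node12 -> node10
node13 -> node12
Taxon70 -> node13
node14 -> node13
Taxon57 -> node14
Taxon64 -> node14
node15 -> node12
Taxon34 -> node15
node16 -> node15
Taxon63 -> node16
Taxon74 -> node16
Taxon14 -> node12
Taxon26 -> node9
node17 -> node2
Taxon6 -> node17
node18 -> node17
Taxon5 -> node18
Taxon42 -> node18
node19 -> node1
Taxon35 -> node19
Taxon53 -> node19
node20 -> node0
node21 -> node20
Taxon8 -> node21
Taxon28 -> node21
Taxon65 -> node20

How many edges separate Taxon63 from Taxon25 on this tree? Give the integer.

10

The MRCA of Taxon63 and Taxon25 is the node subtending (Taxon46,(((Taxon52,Taxon25),Taxon51),((Taxon13,Taxon40),Taxon43)),(((Taxon21,Taxon45),((Taxon70,(Taxon57,Taxon64)),(Taxon34,(Taxon63,Taxon74)),Taxon14)),Taxon26)).
From Taxon63 up to that node: 6 branches. From Taxon25 up to the same node: 4 branches. Total: 6 + 4 = 10.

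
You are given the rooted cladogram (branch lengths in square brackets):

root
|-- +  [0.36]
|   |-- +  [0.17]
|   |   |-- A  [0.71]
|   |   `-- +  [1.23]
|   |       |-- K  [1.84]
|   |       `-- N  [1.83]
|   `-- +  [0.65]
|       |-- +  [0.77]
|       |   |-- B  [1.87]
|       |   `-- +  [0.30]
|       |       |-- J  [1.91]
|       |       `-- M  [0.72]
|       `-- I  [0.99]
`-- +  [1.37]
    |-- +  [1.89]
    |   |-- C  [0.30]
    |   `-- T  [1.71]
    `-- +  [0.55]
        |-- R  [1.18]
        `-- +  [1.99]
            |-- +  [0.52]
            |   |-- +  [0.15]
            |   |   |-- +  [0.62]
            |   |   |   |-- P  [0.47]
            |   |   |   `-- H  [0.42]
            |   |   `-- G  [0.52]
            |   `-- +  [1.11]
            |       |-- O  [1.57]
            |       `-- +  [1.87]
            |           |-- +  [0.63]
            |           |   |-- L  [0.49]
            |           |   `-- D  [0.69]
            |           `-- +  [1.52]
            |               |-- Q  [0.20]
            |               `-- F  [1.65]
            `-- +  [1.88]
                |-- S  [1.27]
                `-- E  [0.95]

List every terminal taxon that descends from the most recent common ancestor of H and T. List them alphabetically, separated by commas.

C, D, E, F, G, H, L, O, P, Q, R, S, T

Tracing H: it sits inside (P,H).
Tracing T: it sits inside (C,T).
The smallest clade enclosing both is ((C,T),(R,((((P,H),G),(O,((L,D),(Q,F)))),(S,E)))); the answer is its 13 terminal taxa in alphabetical order.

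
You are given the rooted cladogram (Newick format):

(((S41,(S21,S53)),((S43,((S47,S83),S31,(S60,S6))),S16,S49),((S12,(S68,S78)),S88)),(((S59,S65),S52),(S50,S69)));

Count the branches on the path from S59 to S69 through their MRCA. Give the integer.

The MRCA of S59 and S69 is the node subtending (((S59,S65),S52),(S50,S69)).
From S59 up to that node: 3 branches. From S69 up to the same node: 2 branches. Total: 3 + 2 = 5.

5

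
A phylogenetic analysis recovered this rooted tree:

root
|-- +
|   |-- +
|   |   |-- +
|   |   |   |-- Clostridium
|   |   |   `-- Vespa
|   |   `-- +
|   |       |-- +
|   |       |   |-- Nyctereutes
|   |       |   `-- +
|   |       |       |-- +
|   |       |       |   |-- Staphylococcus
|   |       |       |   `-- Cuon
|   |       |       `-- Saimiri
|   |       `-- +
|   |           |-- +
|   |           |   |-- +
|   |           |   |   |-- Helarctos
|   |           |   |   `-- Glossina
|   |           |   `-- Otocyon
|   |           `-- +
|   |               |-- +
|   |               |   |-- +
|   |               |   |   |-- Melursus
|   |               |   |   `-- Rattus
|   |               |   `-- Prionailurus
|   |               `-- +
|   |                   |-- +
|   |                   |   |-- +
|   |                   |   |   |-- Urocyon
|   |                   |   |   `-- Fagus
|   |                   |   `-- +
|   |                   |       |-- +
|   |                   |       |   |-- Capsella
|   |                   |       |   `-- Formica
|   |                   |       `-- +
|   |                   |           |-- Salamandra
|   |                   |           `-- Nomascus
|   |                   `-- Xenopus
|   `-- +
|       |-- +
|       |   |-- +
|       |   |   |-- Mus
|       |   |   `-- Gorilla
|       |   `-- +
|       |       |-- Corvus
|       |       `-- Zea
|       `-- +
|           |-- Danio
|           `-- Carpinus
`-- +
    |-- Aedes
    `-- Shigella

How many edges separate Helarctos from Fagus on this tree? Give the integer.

The MRCA of Helarctos and Fagus is the node subtending (((Helarctos,Glossina),Otocyon),(((Melursus,Rattus),Prionailurus),(((Urocyon,Fagus),((Capsella,Formica),(Salamandra,Nomascus))),Xenopus))).
From Helarctos up to that node: 3 branches. From Fagus up to the same node: 5 branches. Total: 3 + 5 = 8.

8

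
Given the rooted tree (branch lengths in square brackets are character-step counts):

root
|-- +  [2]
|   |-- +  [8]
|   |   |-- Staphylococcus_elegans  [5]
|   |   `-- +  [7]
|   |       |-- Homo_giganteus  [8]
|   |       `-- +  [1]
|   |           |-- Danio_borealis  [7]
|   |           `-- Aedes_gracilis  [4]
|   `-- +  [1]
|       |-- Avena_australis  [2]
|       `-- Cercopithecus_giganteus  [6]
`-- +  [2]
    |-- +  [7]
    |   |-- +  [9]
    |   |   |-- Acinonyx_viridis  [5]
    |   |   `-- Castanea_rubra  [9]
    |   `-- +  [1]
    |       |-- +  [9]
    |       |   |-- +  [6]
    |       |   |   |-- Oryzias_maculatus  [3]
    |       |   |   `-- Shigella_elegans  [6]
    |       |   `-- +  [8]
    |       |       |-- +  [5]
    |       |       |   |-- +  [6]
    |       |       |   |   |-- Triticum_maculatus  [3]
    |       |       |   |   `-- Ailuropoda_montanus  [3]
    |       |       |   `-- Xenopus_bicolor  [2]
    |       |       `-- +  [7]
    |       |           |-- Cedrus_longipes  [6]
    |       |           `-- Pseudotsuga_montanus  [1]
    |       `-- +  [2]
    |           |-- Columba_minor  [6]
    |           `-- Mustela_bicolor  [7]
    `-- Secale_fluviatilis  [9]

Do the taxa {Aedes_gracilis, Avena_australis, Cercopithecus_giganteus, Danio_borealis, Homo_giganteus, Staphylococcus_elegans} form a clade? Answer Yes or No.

Yes

The most recent common ancestor of these taxa subtends ((Staphylococcus_elegans,(Homo_giganteus,(Danio_borealis,Aedes_gracilis))),(Avena_australis,Cercopithecus_giganteus)).
That clade has exactly 6 tips — every listed taxon and nothing else — so the group is monophyletic.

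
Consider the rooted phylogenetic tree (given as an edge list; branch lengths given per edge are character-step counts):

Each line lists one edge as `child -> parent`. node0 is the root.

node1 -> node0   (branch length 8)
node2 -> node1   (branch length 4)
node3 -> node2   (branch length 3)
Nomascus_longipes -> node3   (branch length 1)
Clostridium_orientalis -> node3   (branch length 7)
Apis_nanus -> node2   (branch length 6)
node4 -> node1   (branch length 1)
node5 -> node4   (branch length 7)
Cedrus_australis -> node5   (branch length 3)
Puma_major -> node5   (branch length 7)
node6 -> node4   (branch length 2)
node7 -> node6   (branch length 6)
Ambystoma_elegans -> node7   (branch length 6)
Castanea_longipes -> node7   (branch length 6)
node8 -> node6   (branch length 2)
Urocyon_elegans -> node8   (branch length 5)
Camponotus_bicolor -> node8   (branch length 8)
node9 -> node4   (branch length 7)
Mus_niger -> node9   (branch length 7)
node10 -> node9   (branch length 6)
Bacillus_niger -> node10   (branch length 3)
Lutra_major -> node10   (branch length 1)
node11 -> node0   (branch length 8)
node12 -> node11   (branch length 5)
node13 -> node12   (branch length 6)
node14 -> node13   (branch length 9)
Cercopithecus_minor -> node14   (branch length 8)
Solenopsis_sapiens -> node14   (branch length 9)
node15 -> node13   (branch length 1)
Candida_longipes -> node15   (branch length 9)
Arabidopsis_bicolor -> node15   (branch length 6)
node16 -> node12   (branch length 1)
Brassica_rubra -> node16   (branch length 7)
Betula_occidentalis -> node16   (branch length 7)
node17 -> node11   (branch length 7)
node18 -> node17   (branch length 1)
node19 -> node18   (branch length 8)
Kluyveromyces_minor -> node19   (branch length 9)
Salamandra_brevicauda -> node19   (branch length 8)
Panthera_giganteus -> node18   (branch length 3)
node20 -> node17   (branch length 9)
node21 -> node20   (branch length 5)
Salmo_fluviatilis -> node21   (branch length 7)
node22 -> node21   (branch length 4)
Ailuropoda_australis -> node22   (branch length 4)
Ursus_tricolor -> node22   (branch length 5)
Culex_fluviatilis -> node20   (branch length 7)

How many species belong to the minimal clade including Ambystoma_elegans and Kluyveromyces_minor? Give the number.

The MRCA of Ambystoma_elegans and Kluyveromyces_minor is the root, so the clade is the entire tree.
That clade contains 25 terminal taxa: Ailuropoda_australis, Ambystoma_elegans, Apis_nanus, Arabidopsis_bicolor, Bacillus_niger, Betula_occidentalis, Brassica_rubra, Camponotus_bicolor, Candida_longipes, Castanea_longipes, Cedrus_australis, Cercopithecus_minor, Clostridium_orientalis, Culex_fluviatilis, Kluyveromyces_minor, Lutra_major, Mus_niger, Nomascus_longipes, Panthera_giganteus, Puma_major, Salamandra_brevicauda, Salmo_fluviatilis, Solenopsis_sapiens, Urocyon_elegans, Ursus_tricolor.

25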